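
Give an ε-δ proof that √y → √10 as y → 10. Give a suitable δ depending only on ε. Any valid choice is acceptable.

δ = min(10, √10·ε)

Let ε > 0 be given. We want δ > 0 such that 0 < |y − 10| < δ implies |√y − √10| < ε.
Rationalise: √y − √10 = (y − 10)/(√y + √10), so |√y − √10| = |y − 10|/(√y + √10).
Restrict δ ≤ 10 so that |y − 10| < 10 forces y > 0, and then √y + √10 > √10.
Hence |√y − √10| < |y − 10|/√10, which is < ε once |y − 10| < √10·ε.
Take δ = min(10, √10·ε). If 0 < |y − 10| < δ then y > 0 and |√y − √10| < |y − 10|/√10 < ε.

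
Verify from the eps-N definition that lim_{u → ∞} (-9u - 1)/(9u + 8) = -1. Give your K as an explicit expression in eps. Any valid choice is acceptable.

Fix eps > 0. We seek K > 0 such that u > K implies |(-9u - 1)/(9u + 8) + 1| < eps.
(-9u - 1)/(9u + 8) + 1 = (9(-9u - 1) − (-9)(9u + 8)) / (9(9u + 8)) = 63/(9(9u + 8)).
For u > 0 we have 9u + 8 > 9u, so |(-9u - 1)/(9u + 8) + 1| = 63/(9(9u + 8)) < 63/(9·9u) = (7/9)/u.
Thus |(-9u - 1)/(9u + 8) + 1| < eps whenever u > (7/9)/eps.
Take K = (7/9)/eps. If u > K then |(-9u - 1)/(9u + 8) + 1| < (7/9)/u < eps.

K = (7/9)/eps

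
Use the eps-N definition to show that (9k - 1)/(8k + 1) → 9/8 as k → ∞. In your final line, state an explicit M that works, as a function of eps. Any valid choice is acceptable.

M = (17/64)/eps

Let eps > 0 be given. For k ≥ 1, |(9k - 1)/(8k + 1) − (9/8)| = |-17|/(8(8k + 1)) = 17/(8(8k + 1)).
Since 8k + 1 ≥ 8k for k ≥ 1, this is ≤ 17/(8·8k) = (17/64)/k.
So |(9k - 1)/(8k + 1) − (9/8)| < eps whenever k > (17/64)/eps.
Take M = (17/64)/eps. If k > M then |(9k - 1)/(8k + 1) − (9/8)| ≤ (17/64)/k < eps.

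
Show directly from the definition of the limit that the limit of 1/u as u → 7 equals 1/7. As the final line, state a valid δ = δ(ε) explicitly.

δ = min(7/2, (49/2)ε)

Suppose ε > 0. We seek δ > 0 such that 0 < |u − 7| < δ implies |1/u − (1/7)| < ε.
|1/u − (1/7)| = |7 − u|/(7·|u|) = |u − 7|/(7|u|).
Require δ ≤ 7/2 so that |u| > 7 − 7/2 = 7/2, hence 7|u| > 49/2.
Then |1/u − (1/7)| < |u − 7|/(49/2), which is < ε when |u − 7| < (49/2)ε.
Take δ = min(7/2, (49/2)ε). Then 0 < |u − 7| < δ gives both |u − 7| < 7/2 and |u − 7| < (49/2)ε, so |1/u − (1/7)| < ε.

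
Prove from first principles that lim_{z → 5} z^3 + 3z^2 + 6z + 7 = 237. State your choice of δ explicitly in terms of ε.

δ = min(1, ε/130)

Let ε > 0. We want δ > 0 such that 0 < |z − 5| < δ implies |(z^3 + 3z^2 + 6z + 7) − 237| < ε.
(z^3 + 3z^2 + 6z + 7) − 237 = z^3 + 3z^2 + 6z - 230 = (z − 5)(z^2 + 8z + 46).
So |(z^3 + 3z^2 + 6z + 7) − 237| = |z − 5|·|z^2 + 8z + 46|.
Assume first that |z − 5| < 1, so |z| < 6. Then |z^2 + 8z + 46| ≤ 6^2 + 8·6 + 46 = 130.
Hence |(z^3 + 3z^2 + 6z + 7) − 237| ≤ 130|z − 5| < ε provided |z − 5| < ε/130.
Take δ = min(1, ε/130). Then 0 < |z − 5| < δ gives both |z − 5| < 1 and |z − 5| < ε/130, so |(z^3 + 3z^2 + 6z + 7) − 237| < ε.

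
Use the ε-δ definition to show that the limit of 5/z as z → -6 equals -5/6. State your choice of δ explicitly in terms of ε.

Suppose ε > 0. We seek δ > 0 such that 0 < |z + 6| < δ implies |5/z + 5/6| < ε.
|5/z + 5/6| = 5·|-6 − z|/(6·|z|) = 5|z + 6|/(6|z|).
Restrict δ ≤ 3. Then |z + 6| < 3 gives |z| > 3, so 6|z| > 18.
Then |5/z + 5/6| < 5|z + 6|/18, which is < ε when |z + 6| < (18/5)ε.
Take δ = min(3, (18/5)ε). Then 0 < |z + 6| < δ gives both |z + 6| < 3 and |z + 6| < (18/5)ε, so |5/z + 5/6| < ε.

δ = min(3, (18/5)ε)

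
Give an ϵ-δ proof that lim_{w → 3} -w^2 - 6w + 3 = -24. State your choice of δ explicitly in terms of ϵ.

δ = min(2, ϵ/14)

Fix ϵ > 0. We want δ > 0 such that 0 < |w − 3| < δ implies |(-w^2 - 6w + 3) + 24| < ϵ.
(-w^2 - 6w + 3) + 24 = -w^2 - 6w + 27 = (w − 3)(-w - 9).
So |(-w^2 - 6w + 3) + 24| = |w − 3|·|-w - 9|.
Require δ ≤ 2. Then |w − 3| < 2 gives |w| < 5, and by the triangle inequality |-w - 9| ≤ 5 + 9 = 14.
Hence |(-w^2 - 6w + 3) + 24| ≤ 14|w − 3| < ϵ provided |w − 3| < ϵ/14.
Choosing δ = min(2, ϵ/14) ensures both conditions, hence |(-w^2 - 6w + 3) + 24| < ϵ.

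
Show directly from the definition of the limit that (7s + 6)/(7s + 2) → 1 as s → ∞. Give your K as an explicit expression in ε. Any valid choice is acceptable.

K = (4/7)/ε

Fix ε > 0. We seek K > 0 such that s > K implies |(7s + 6)/(7s + 2) − 1| < ε.
(7s + 6)/(7s + 2) − 1 = (7(7s + 6) − 7(7s + 2)) / (7(7s + 2)) = 28/(7(7s + 2)).
For s > 0 we have 7s + 2 > 7s, so |(7s + 6)/(7s + 2) − 1| = 28/(7(7s + 2)) < 28/(7·7s) = (4/7)/s.
Thus |(7s + 6)/(7s + 2) − 1| < ε whenever s > (4/7)/ε.
Take K = (4/7)/ε. If s > K then |(7s + 6)/(7s + 2) − 1| < (4/7)/s < ε.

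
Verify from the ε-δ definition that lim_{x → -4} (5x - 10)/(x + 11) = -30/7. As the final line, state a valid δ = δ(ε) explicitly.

Let ε > 0. We want δ > 0 with 0 < |x + 4| < δ ⇒ |(5x - 10)/(x + 11) + 30/7| < ε.
Combining over a common denominator, (5x - 10)/(x + 11) + 30/7 = [(5x - 10)·7 − (-30)·(x + 11)] / [7·(x + 11)] = 65(x + 4) / (7(x + 11)).
So |(5x - 10)/(x + 11) + 30/7| = 65|x + 4| / (7·|x + 11|).
Require δ ≤ 7/2, so |x + 11| ≥ |7| − |x + 4| > 7 − 7/2 = 7/2.
Hence |(5x - 10)/(x + 11) + 30/7| < 65|x + 4|/(7·(7/2)) = (130/49)|x + 4|, which is < ε once |x + 4| < (49/130)ε.
Take δ = min(7/2, (49/130)ε). Then 0 < |x + 4| < δ forces both bounds, so |(5x - 10)/(x + 11) + 30/7| < ε.

δ = min(7/2, (49/130)ε)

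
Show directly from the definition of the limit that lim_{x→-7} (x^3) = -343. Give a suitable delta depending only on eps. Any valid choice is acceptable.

Let eps > 0. We seek delta > 0 with 0 < |x + 7| < delta ⇒ |x^3 + 343| < eps.
Factor: x^3 + 343 = (x + 7)(x^2 - 7x + 49), so |x^3 + 343| = |x + 7|·|x^2 - 7x + 49|.
Impose delta ≤ 2 so that |x| < 9; then |x^2 - 7x + 49| ≤ 193.
Hence |x^3 + 343| ≤ 193|x + 7|, which is < eps once |x + 7| < eps/193.
Take delta = min(2, eps/193). If 0 < |x + 7| < delta then both bounds hold and |x^3 + 343| ≤ 193|x + 7| < 193·(eps/193) = eps.

delta = min(2, eps/193)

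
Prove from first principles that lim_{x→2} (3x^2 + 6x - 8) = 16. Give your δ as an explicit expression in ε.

Let ε > 0. We want δ > 0 such that 0 < |x − 2| < δ implies |(3x^2 + 6x - 8) − 16| < ε.
(3x^2 + 6x - 8) − 16 = 3x^2 + 6x - 24 = (x − 2)(3x + 12).
So |(3x^2 + 6x - 8) − 16| = |x − 2|·|3x + 12|.
Assume first that |x − 2| < 1, so |x| < 3. Then |3x + 12| ≤ 3·3 + 12 = 21.
Hence |(3x^2 + 6x - 8) − 16| ≤ 21|x − 2| < ε provided |x − 2| < ε/21.
Take δ = min(1, ε/21). Then 0 < |x − 2| < δ gives both |x − 2| < 1 and |x − 2| < ε/21, so |(3x^2 + 6x - 8) − 16| < ε.

δ = min(1, ε/21)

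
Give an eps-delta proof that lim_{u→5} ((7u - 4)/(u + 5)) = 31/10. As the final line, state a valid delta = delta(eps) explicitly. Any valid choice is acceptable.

Fix eps > 0. We want delta > 0 with 0 < |u − 5| < delta ⇒ |(7u - 4)/(u + 5) − (31/10)| < eps.
Combining over a common denominator, (7u - 4)/(u + 5) − (31/10) = [(7u - 4)·10 − 31·(u + 5)] / [10·(u + 5)] = 39(u − 5) / (10(u + 5)).
So |(7u - 4)/(u + 5) − (31/10)| = 39|u − 5| / (10·|u + 5|).
Require delta ≤ 5, so |u + 5| ≥ |10| − |u − 5| > 10 − 5 = 5.
Hence |(7u - 4)/(u + 5) − (31/10)| < 39|u − 5|/(10·5) = (39/50)|u − 5|, which is < eps once |u − 5| < (50/39)eps.
Take delta = min(5, (50/39)eps). Then 0 < |u − 5| < delta forces both bounds, so |(7u - 4)/(u + 5) − (31/10)| < eps.

delta = min(5, (50/39)eps)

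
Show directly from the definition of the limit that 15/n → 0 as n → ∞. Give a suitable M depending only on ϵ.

Let ϵ > 0. For n ≥ 1, |15/n − 0| = 15/(n) ≤ 15/n.
We need 15/n < ϵ, i.e. n > 15/ϵ.
Take M = 15/ϵ. If n > M then |15/n| ≤ 15/n < ϵ.

M = 15/ϵ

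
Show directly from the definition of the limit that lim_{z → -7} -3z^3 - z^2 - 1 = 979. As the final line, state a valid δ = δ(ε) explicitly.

Suppose ε > 0. We want δ > 0 such that 0 < |z + 7| < δ implies |(-3z^3 - z^2 - 1) − 979| < ε.
(-3z^3 - z^2 - 1) − 979 = -3z^3 - z^2 - 980 = (z + 7)(-3z^2 + 20z - 140).
So |(-3z^3 - z^2 - 1) − 979| = |z + 7|·|-3z^2 + 20z - 140|.
Require δ ≤ 1. Then |z + 7| < 1 gives |z| < 8, and by the triangle inequality |-3z^2 + 20z - 140| ≤ 3·8^2 + 20·8 + 140 = 492.
Hence |(-3z^3 - z^2 - 1) − 979| ≤ 492|z + 7| < ε provided |z + 7| < ε/492.
Take δ = min(1, ε/492). Then 0 < |z + 7| < δ gives both |z + 7| < 1 and |z + 7| < ε/492, so |(-3z^3 - z^2 - 1) − 979| < ε.

δ = min(1, ε/492)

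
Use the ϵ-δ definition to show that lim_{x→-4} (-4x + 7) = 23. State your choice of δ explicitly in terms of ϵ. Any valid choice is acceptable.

δ = ϵ/4

Let ϵ > 0. We need δ > 0 so that 0 < |x + 4| < δ implies |(-4x + 7) − 23| < ϵ.
|(-4x + 7) − 23| = |-4x - 16| = 4|x + 4|.
So 4|x + 4| < ϵ exactly when |x + 4| < ϵ/4.
Choosing δ = ϵ/4 gives |(-4x + 7) − 23| = 4|x + 4| < ϵ whenever |x + 4| < δ.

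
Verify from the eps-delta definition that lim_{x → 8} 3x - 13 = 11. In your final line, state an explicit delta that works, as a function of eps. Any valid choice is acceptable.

Suppose eps > 0. We need delta > 0 so that 0 < |x − 8| < delta implies |(3x - 13) − 11| < eps.
|(3x - 13) − 11| = |3x - 24| = 3|x − 8|.
Thus it suffices that |x − 8| < eps/3.
Take delta = eps/3. If 0 < |x − 8| < delta then |(3x - 13) − 11| = 3|x − 8| < 3·(eps/3) = eps.

delta = eps/3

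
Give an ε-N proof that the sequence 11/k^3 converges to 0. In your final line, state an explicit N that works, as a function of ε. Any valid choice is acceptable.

N = (11/ε)^{1/3}

Let ε > 0 be given. For k ≥ 1, |11/k^3 − 0| = 11/k^3.
11/k^3 < ε ⇔ k^3 > 11/ε ⇔ k > (11/ε)^{1/3}.
Take N = (11/ε)^{1/3}. Then k > N implies 11/k^3 < ε.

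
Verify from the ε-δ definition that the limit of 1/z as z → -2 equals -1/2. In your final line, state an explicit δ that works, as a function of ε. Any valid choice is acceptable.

Let ε > 0 be given. We seek δ > 0 such that 0 < |z + 2| < δ implies |1/z + 1/2| < ε.
|1/z + 1/2| = |-2 − z|/(2·|z|) = |z + 2|/(2|z|).
Require δ ≤ 1 so that |z| > 2 − 1 = 1, hence 2|z| > 2.
Then |1/z + 1/2| < |z + 2|/2, which is < ε when |z + 2| < 2ε.
Take δ = min(1, 2ε). Then 0 < |z + 2| < δ gives both |z + 2| < 1 and |z + 2| < 2ε, so |1/z + 1/2| < ε.

δ = min(1, 2ε)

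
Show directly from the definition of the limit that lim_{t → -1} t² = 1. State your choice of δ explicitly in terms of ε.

δ = min(1, ε/3)

Let ε > 0. We seek δ > 0 with 0 < |t + 1| < δ ⇒ |t² − 1| < ε.
Factor: t² − 1 = (t + 1)(t - 1), so |t² − 1| = |t + 1|·|t - 1|.
Restrict δ ≤ 1. Then |t + 1| < 1 gives |t| < 2, so by the triangle inequality |t - 1| ≤ 2 + 1 = 3.
Hence |t² − 1| ≤ 3|t + 1|, which is < ε once |t + 1| < ε/3.
Take δ = min(1, ε/3). If 0 < |t + 1| < δ then both bounds hold and |t² − 1| ≤ 3|t + 1| < 3·(ε/3) = ε.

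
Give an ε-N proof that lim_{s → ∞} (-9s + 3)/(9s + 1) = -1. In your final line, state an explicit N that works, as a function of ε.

N = (4/9)/ε

Fix ε > 0. We seek N > 0 such that s > N implies |(-9s + 3)/(9s + 1) + 1| < ε.
(-9s + 3)/(9s + 1) + 1 = (9(-9s + 3) − (-9)(9s + 1)) / (9(9s + 1)) = 36/(9(9s + 1)).
For s > 0 we have 9s + 1 > 9s, so |(-9s + 3)/(9s + 1) + 1| = 36/(9(9s + 1)) < 36/(9·9s) = (4/9)/s.
Thus |(-9s + 3)/(9s + 1) + 1| < ε whenever s > (4/9)/ε.
Take N = (4/9)/ε. If s > N then |(-9s + 3)/(9s + 1) + 1| < (4/9)/s < ε.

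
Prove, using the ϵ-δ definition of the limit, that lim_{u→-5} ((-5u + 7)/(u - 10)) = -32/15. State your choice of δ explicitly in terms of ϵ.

Fix ϵ > 0. We want δ > 0 with 0 < |u + 5| < δ ⇒ |(-5u + 7)/(u - 10) + 32/15| < ϵ.
Combining over a common denominator, (-5u + 7)/(u - 10) + 32/15 = [(-5u + 7)·(-15) − 32·(u - 10)] / [(-15)·(u - 10)] = 43(u + 5) / ((-15)(u - 10)).
So |(-5u + 7)/(u - 10) + 32/15| = 43|u + 5| / (15·|u − 10|).
Restrict δ ≤ 15/2. Then |u + 5| < 15/2 gives |u − 10| = |(u + 5) + (-15)| ≥ 15 − 15/2 = 15/2.
Hence |(-5u + 7)/(u - 10) + 32/15| < 43|u + 5|/(15·(15/2)) = (86/225)|u + 5|, which is < ϵ once |u + 5| < (225/86)ϵ.
Take δ = min(15/2, (225/86)ϵ). Then 0 < |u + 5| < δ forces both bounds, so |(-5u + 7)/(u - 10) + 32/15| < ϵ.

δ = min(15/2, (225/86)ϵ)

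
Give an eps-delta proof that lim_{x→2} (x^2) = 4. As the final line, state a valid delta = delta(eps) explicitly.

Let eps > 0. We seek delta > 0 with 0 < |x − 2| < delta ⇒ |x^2 − 4| < eps.
Factor: x^2 − 4 = (x − 2)(x + 2), so |x^2 − 4| = |x − 2|·|x + 2|.
Restrict delta ≤ 1. Then |x − 2| < 1 gives |x| < 3, so by the triangle inequality |x + 2| ≤ 3 + 2 = 5.
Hence |x^2 − 4| ≤ 5|x − 2|, which is < eps once |x − 2| < eps/5.
Take delta = min(1, eps/5). If 0 < |x − 2| < delta then both bounds hold and |x^2 − 4| ≤ 5|x − 2| < 5·(eps/5) = eps.

delta = min(1, eps/5)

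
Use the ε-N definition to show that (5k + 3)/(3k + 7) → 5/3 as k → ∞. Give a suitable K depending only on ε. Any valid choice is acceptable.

Suppose ε > 0. For k ≥ 1, |(5k + 3)/(3k + 7) − (5/3)| = |-26|/(3(3k + 7)) = 26/(3(3k + 7)).
Since 3k + 7 ≥ 3k for k ≥ 1, this is ≤ 26/(3·3k) = (26/9)/k.
So |(5k + 3)/(3k + 7) − (5/3)| < ε whenever k > (26/9)/ε.
Take K = (26/9)/ε. If k > K then |(5k + 3)/(3k + 7) − (5/3)| ≤ (26/9)/k < ε.

K = (26/9)/ε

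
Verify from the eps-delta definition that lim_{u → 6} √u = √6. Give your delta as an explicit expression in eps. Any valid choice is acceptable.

Let eps > 0. We want delta > 0 such that 0 < |u − 6| < delta implies |√u − √6| < eps.
Rationalise: √u − √6 = (u − 6)/(√u + √6), so |√u − √6| = |u − 6|/(√u + √6).
Restrict delta ≤ 6 so that |u − 6| < 6 forces u > 0, and then √u + √6 > √6.
Hence |√u − √6| < |u − 6|/√6, which is < eps once |u − 6| < √6·eps.
Take delta = min(6, √6·eps). If 0 < |u − 6| < delta then u > 0 and |√u − √6| < |u − 6|/√6 < eps.

delta = min(6, √6·eps)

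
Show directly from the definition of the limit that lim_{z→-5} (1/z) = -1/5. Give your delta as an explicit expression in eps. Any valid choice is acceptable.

Let eps > 0 be given. We seek delta > 0 such that 0 < |z + 5| < delta implies |1/z + 1/5| < eps.
|1/z + 1/5| = |-5 − z|/(5·|z|) = |z + 5|/(5|z|).
Restrict delta ≤ 5/2. Then |z + 5| < 5/2 gives |z| > 5/2, so 5|z| > 25/2.
Then |1/z + 1/5| < |z + 5|/(25/2), which is < eps when |z + 5| < (25/2)eps.
Take delta = min(5/2, (25/2)eps). Then 0 < |z + 5| < delta gives both |z + 5| < 5/2 and |z + 5| < (25/2)eps, so |1/z + 1/5| < eps.

delta = min(5/2, (25/2)eps)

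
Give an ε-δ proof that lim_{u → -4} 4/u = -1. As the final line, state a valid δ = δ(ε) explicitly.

Let ε > 0. We seek δ > 0 such that 0 < |u + 4| < δ implies |4/u + 1| < ε.
|4/u + 1| = 4·|-4 − u|/(4·|u|) = 4|u + 4|/(4|u|).
Restrict δ ≤ 2. Then |u + 4| < 2 gives |u| > 2, so 4|u| > 8.
Then |4/u + 1| < 4|u + 4|/8, which is < ε when |u + 4| < 2ε.
Take δ = min(2, 2ε). Then 0 < |u + 4| < δ gives both |u + 4| < 2 and |u + 4| < 2ε, so |4/u + 1| < ε.

δ = min(2, 2ε)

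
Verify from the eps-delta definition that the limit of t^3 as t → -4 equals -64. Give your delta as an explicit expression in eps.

delta = min(1, eps/61)

Let eps > 0. We seek delta > 0 with 0 < |t + 4| < delta ⇒ |t^3 + 64| < eps.
Factor: t^3 + 64 = (t + 4)(t^2 - 4t + 16), so |t^3 + 64| = |t + 4|·|t^2 - 4t + 16|.
Restrict delta ≤ 1. Then |t + 4| < 1 gives |t| < 5, so by the triangle inequality |t^2 - 4t + 16| ≤ 5^2 + 4·5 + 16 = 61.
Hence |t^3 + 64| ≤ 61|t + 4|, which is < eps once |t + 4| < eps/61.
Take delta = min(1, eps/61). If 0 < |t + 4| < delta then both bounds hold and |t^3 + 64| ≤ 61|t + 4| < 61·(eps/61) = eps.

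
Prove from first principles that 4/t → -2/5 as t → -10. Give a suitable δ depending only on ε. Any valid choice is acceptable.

Let ε > 0 be given. We seek δ > 0 such that 0 < |t + 10| < δ implies |4/t + 2/5| < ε.
|4/t + 2/5| = 4·|-10 − t|/(10·|t|) = 4|t + 10|/(10|t|).
Restrict δ ≤ 5. Then |t + 10| < 5 gives |t| > 5, so 10|t| > 50.
Then |4/t + 2/5| < 4|t + 10|/50, which is < ε when |t + 10| < (25/2)ε.
Take δ = min(5, (25/2)ε). Then 0 < |t + 10| < δ gives both |t + 10| < 5 and |t + 10| < (25/2)ε, so |4/t + 2/5| < ε.

δ = min(5, (25/2)ε)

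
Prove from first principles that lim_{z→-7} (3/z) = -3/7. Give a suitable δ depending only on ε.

Let ε > 0 be given. We seek δ > 0 such that 0 < |z + 7| < δ implies |3/z + 3/7| < ε.
|3/z + 3/7| = 3·|-7 − z|/(7·|z|) = 3|z + 7|/(7|z|).
Require δ ≤ 7/2 so that |z| > 7 − 7/2 = 7/2, hence 7|z| > 49/2.
Then |3/z + 3/7| < 3|z + 7|/(49/2), which is < ε when |z + 7| < (49/6)ε.
Take δ = min(7/2, (49/6)ε). Then 0 < |z + 7| < δ gives both |z + 7| < 7/2 and |z + 7| < (49/6)ε, so |3/z + 3/7| < ε.

δ = min(7/2, (49/6)ε)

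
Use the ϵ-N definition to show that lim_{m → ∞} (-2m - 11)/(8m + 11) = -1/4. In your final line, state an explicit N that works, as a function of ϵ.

Let ϵ > 0. For m ≥ 1, |(-2m - 11)/(8m + 11) + 1/4| = |-66|/(8(8m + 11)) = 66/(8(8m + 11)).
Since 8m + 11 ≥ 8m for m ≥ 1, this is ≤ 66/(8·8m) = (33/32)/m.
So |(-2m - 11)/(8m + 11) + 1/4| < ϵ whenever m > (33/32)/ϵ.
Take N = (33/32)/ϵ. If m > N then |(-2m - 11)/(8m + 11) + 1/4| ≤ (33/32)/m < ϵ.

N = (33/32)/ϵ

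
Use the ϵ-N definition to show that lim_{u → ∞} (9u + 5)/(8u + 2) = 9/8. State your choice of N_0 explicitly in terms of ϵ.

N_0 = (11/32)/ϵ

Suppose ϵ > 0. We seek N_0 > 0 such that u > N_0 implies |(9u + 5)/(8u + 2) − (9/8)| < ϵ.
(9u + 5)/(8u + 2) − (9/8) = (8(9u + 5) − 9(8u + 2)) / (8(8u + 2)) = 22/(8(8u + 2)).
For u > 0 we have 8u + 2 > 8u, so |(9u + 5)/(8u + 2) − (9/8)| = 22/(8(8u + 2)) < 22/(8·8u) = (11/32)/u.
Thus |(9u + 5)/(8u + 2) − (9/8)| < ϵ whenever u > (11/32)/ϵ.
Take N_0 = (11/32)/ϵ. If u > N_0 then |(9u + 5)/(8u + 2) − (9/8)| < (11/32)/u < ϵ.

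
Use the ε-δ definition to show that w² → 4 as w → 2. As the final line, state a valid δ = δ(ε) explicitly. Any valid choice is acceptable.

Suppose ε > 0. We seek δ > 0 with 0 < |w − 2| < δ ⇒ |w² − 4| < ε.
Factor: w² − 4 = (w − 2)(w + 2), so |w² − 4| = |w − 2|·|w + 2|.
Impose δ ≤ 1 so that |w| < 3; then |w + 2| ≤ 5.
Hence |w² − 4| ≤ 5|w − 2|, which is < ε once |w − 2| < ε/5.
Take δ = min(1, ε/5). If 0 < |w − 2| < δ then both bounds hold and |w² − 4| ≤ 5|w − 2| < 5·(ε/5) = ε.

δ = min(1, ε/5)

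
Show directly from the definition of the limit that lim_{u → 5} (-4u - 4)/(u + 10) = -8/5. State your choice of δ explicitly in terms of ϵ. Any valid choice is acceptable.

Let ϵ > 0 be given. We want δ > 0 with 0 < |u − 5| < δ ⇒ |(-4u - 4)/(u + 10) + 8/5| < ϵ.
Combining over a common denominator, (-4u - 4)/(u + 10) + 8/5 = [(-4u - 4)·15 − (-24)·(u + 10)] / [15·(u + 10)] = -36(u − 5) / (15(u + 10)).
So |(-4u - 4)/(u + 10) + 8/5| = 36|u − 5| / (15·|u + 10|).
Restrict δ ≤ 15/2. Then |u − 5| < 15/2 gives |u + 10| = |(u − 5) + 15| ≥ 15 − 15/2 = 15/2.
Hence |(-4u - 4)/(u + 10) + 8/5| < 36|u − 5|/(15·(15/2)) = (8/25)|u − 5|, which is < ϵ once |u − 5| < (25/8)ϵ.
Take δ = min(15/2, (25/8)ϵ). Then 0 < |u − 5| < δ forces both bounds, so |(-4u - 4)/(u + 10) + 8/5| < ϵ.

δ = min(15/2, (25/8)ϵ)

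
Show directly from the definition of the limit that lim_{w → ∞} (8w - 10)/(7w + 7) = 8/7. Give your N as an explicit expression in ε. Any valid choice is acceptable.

Suppose ε > 0. We seek N > 0 such that w > N implies |(8w - 10)/(7w + 7) − (8/7)| < ε.
(8w - 10)/(7w + 7) − (8/7) = (7(8w - 10) − 8(7w + 7)) / (7(7w + 7)) = -126/(7(7w + 7)).
For w > 0 we have 7w + 7 > 7w, so |(8w - 10)/(7w + 7) − (8/7)| = 126/(7(7w + 7)) < 126/(7·7w) = (18/7)/w.
Thus |(8w - 10)/(7w + 7) − (8/7)| < ε whenever w > (18/7)/ε.
Take N = (18/7)/ε. If w > N then |(8w - 10)/(7w + 7) − (8/7)| < (18/7)/w < ε.

N = (18/7)/ε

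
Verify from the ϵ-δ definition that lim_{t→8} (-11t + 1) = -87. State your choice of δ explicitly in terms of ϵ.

δ = ϵ/11

Let ϵ > 0. We need δ > 0 so that 0 < |t − 8| < δ implies |(-11t + 1) + 87| < ϵ.
Since (-11t + 1) + 87 = -11(t − 8), we have |(-11t + 1) + 87| = 11|t − 8|.
So 11|t − 8| < ϵ exactly when |t − 8| < ϵ/11.
Take δ = ϵ/11. If 0 < |t − 8| < δ then |(-11t + 1) + 87| = 11|t − 8| < 11·(ϵ/11) = ϵ.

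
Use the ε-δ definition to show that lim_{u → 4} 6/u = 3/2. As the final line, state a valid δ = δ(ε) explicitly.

δ = min(2, (4/3)ε)

Suppose ε > 0. We seek δ > 0 such that 0 < |u − 4| < δ implies |6/u − (3/2)| < ε.
|6/u − (3/2)| = 6·|4 − u|/(4·|u|) = 6|u − 4|/(4|u|).
Restrict δ ≤ 2. Then |u − 4| < 2 gives |u| > 2, so 4|u| > 8.
Then |6/u − (3/2)| < 6|u − 4|/8, which is < ε when |u − 4| < (4/3)ε.
Take δ = min(2, (4/3)ε). Then 0 < |u − 4| < δ gives both |u − 4| < 2 and |u − 4| < (4/3)ε, so |6/u − (3/2)| < ε.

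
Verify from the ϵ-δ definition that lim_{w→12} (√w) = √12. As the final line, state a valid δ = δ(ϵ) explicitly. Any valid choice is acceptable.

Suppose ϵ > 0. We want δ > 0 such that 0 < |w − 12| < δ implies |√w − √12| < ϵ.
Multiplying by the conjugate, |√w − √12| = |w − 12|/(√w + √12).
Restrict δ ≤ 12 so that |w − 12| < 12 forces w > 0, and then √w + √12 > √12.
Hence |√w − √12| < |w − 12|/√12, which is < ϵ once |w − 12| < √12·ϵ.
Take δ = min(12, √12·ϵ). If 0 < |w − 12| < δ then w > 0 and |√w − √12| < |w − 12|/√12 < ϵ.

δ = min(12, √12·ϵ)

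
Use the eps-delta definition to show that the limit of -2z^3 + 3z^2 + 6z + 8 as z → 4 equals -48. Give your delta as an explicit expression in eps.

Let eps > 0. We want delta > 0 such that 0 < |z − 4| < delta implies |(-2z^3 + 3z^2 + 6z + 8) + 48| < eps.
(-2z^3 + 3z^2 + 6z + 8) + 48 = -2z^3 + 3z^2 + 6z + 56 = (z − 4)(-2z^2 - 5z - 14).
So |(-2z^3 + 3z^2 + 6z + 8) + 48| = |z − 4|·|-2z^2 - 5z - 14|.
Require delta ≤ 1. Then |z − 4| < 1 gives |z| < 5, and by the triangle inequality |-2z^2 - 5z - 14| ≤ 2·5^2 + 5·5 + 14 = 89.
Hence |(-2z^3 + 3z^2 + 6z + 8) + 48| ≤ 89|z − 4| < eps provided |z − 4| < eps/89.
Choosing delta = min(1, eps/89) ensures both conditions, hence |(-2z^3 + 3z^2 + 6z + 8) + 48| < eps.

delta = min(1, eps/89)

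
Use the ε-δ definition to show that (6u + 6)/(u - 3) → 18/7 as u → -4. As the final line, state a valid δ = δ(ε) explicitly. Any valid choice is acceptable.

δ = min(7/2, (49/48)ε)

Let ε > 0 be given. We want δ > 0 with 0 < |u + 4| < δ ⇒ |(6u + 6)/(u - 3) − (18/7)| < ε.
Combining over a common denominator, (6u + 6)/(u - 3) − (18/7) = [(6u + 6)·(-7) − (-18)·(u - 3)] / [(-7)·(u - 3)] = -24(u + 4) / ((-7)(u - 3)).
So |(6u + 6)/(u - 3) − (18/7)| = 24|u + 4| / (7·|u − 3|).
Require δ ≤ 7/2, so |u − 3| ≥ |-7| − |u + 4| > 7 − 7/2 = 7/2.
Hence |(6u + 6)/(u - 3) − (18/7)| < 24|u + 4|/(7·(7/2)) = (48/49)|u + 4|, which is < ε once |u + 4| < (49/48)ε.
Take δ = min(7/2, (49/48)ε). Then 0 < |u + 4| < δ forces both bounds, so |(6u + 6)/(u - 3) − (18/7)| < ε.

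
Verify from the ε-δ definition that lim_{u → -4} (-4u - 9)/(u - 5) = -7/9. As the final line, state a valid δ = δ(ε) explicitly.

δ = min(9/2, (81/58)ε)

Let ε > 0. We want δ > 0 with 0 < |u + 4| < δ ⇒ |(-4u - 9)/(u - 5) + 7/9| < ε.
Combining over a common denominator, (-4u - 9)/(u - 5) + 7/9 = [(-4u - 9)·(-9) − 7·(u - 5)] / [(-9)·(u - 5)] = 29(u + 4) / ((-9)(u - 5)).
So |(-4u - 9)/(u - 5) + 7/9| = 29|u + 4| / (9·|u − 5|).
Restrict δ ≤ 9/2. Then |u + 4| < 9/2 gives |u − 5| = |(u + 4) + (-9)| ≥ 9 − 9/2 = 9/2.
Hence |(-4u - 9)/(u - 5) + 7/9| < 29|u + 4|/(9·(9/2)) = (58/81)|u + 4|, which is < ε once |u + 4| < (81/58)ε.
Take δ = min(9/2, (81/58)ε). Then 0 < |u + 4| < δ forces both bounds, so |(-4u - 9)/(u - 5) + 7/9| < ε.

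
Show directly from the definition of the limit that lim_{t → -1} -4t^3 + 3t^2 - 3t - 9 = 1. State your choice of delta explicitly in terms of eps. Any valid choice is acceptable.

Let eps > 0. We want delta > 0 such that 0 < |t + 1| < delta implies |(-4t^3 + 3t^2 - 3t - 9) − 1| < eps.
(-4t^3 + 3t^2 - 3t - 9) − 1 = -4t^3 + 3t^2 - 3t - 10 = (t + 1)(-4t^2 + 7t - 10).
So |(-4t^3 + 3t^2 - 3t - 9) − 1| = |t + 1|·|-4t^2 + 7t - 10|.
Require delta ≤ 1. Then |t + 1| < 1 gives |t| < 2, and by the triangle inequality |-4t^2 + 7t - 10| ≤ 4·2^2 + 7·2 + 10 = 40.
Hence |(-4t^3 + 3t^2 - 3t - 9) − 1| ≤ 40|t + 1| < eps provided |t + 1| < eps/40.
Choosing delta = min(1, eps/40) ensures both conditions, hence |(-4t^3 + 3t^2 - 3t - 9) − 1| < eps.

delta = min(1, eps/40)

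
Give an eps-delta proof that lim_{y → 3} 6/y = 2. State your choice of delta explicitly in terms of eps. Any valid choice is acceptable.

Let eps > 0 be given. We seek delta > 0 such that 0 < |y − 3| < delta implies |6/y − 2| < eps.
|6/y − 2| = 6·|3 − y|/(3·|y|) = 6|y − 3|/(3|y|).
Restrict delta ≤ 3/2. Then |y − 3| < 3/2 gives |y| > 3/2, so 3|y| > 9/2.
Then |6/y − 2| < 6|y − 3|/(9/2), which is < eps when |y − 3| < (3/4)eps.
Take delta = min(3/2, (3/4)eps). Then 0 < |y − 3| < delta gives both |y − 3| < 3/2 and |y − 3| < (3/4)eps, so |6/y − 2| < eps.

delta = min(3/2, (3/4)eps)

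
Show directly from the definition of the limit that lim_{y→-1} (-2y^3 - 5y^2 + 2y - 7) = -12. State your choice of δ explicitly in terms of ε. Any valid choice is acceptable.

Let ε > 0. We want δ > 0 such that 0 < |y + 1| < δ implies |(-2y^3 - 5y^2 + 2y - 7) + 12| < ε.
(-2y^3 - 5y^2 + 2y - 7) + 12 = -2y^3 - 5y^2 + 2y + 5 = (y + 1)(-2y^2 - 3y + 5).
So |(-2y^3 - 5y^2 + 2y - 7) + 12| = |y + 1|·|-2y^2 - 3y + 5|.
Require δ ≤ 2. Then |y + 1| < 2 gives |y| < 3, and by the triangle inequality |-2y^2 - 3y + 5| ≤ 2·3^2 + 3·3 + 5 = 32.
Hence |(-2y^3 - 5y^2 + 2y - 7) + 12| ≤ 32|y + 1| < ε provided |y + 1| < ε/32.
Take δ = min(2, ε/32). Then 0 < |y + 1| < δ gives both |y + 1| < 2 and |y + 1| < ε/32, so |(-2y^3 - 5y^2 + 2y - 7) + 12| < ε.

δ = min(2, ε/32)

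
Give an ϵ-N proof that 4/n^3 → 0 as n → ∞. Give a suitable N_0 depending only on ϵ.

Let ϵ > 0. For n ≥ 1, |4/n^3 − 0| = 4/n^3.
4/n^3 < ϵ ⇔ n^3 > 4/ϵ ⇔ n > (4/ϵ)^{1/3}.
Take N_0 = (4/ϵ)^{1/3}. Then n > N_0 implies 4/n^3 < ϵ.

N_0 = (4/ϵ)^{1/3}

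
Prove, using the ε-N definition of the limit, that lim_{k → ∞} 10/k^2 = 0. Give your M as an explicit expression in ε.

Suppose ε > 0. For k ≥ 1, |10/k^2 − 0| = 10/k^2.
10/k^2 < ε ⇔ k^2 > 10/ε ⇔ k > (10/ε)^{1/2}.
Take M = (10/ε)^{1/2}. Then k > M implies 10/k^2 < ε.

M = (10/ε)^{1/2}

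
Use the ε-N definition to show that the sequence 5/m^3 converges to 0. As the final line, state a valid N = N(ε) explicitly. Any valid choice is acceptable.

Let ε > 0 be given. For m ≥ 1, |5/m^3 − 0| = 5/m^3.
5/m^3 < ε ⇔ m^3 > 5/ε ⇔ m > (5/ε)^{1/3}.
Take N = (5/ε)^{1/3}. Then m > N implies 5/m^3 < ε.

N = (5/ε)^{1/3}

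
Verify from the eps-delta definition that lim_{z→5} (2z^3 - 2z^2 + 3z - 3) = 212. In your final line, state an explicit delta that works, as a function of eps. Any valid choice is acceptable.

delta = min(2, eps/197)

Let eps > 0. We want delta > 0 such that 0 < |z − 5| < delta implies |(2z^3 - 2z^2 + 3z - 3) − 212| < eps.
(2z^3 - 2z^2 + 3z - 3) − 212 = 2z^3 - 2z^2 + 3z - 215 = (z − 5)(2z^2 + 8z + 43).
So |(2z^3 - 2z^2 + 3z - 3) − 212| = |z − 5|·|2z^2 + 8z + 43|.
Assume first that |z − 5| < 2, so |z| < 7. Then |2z^2 + 8z + 43| ≤ 2·7^2 + 8·7 + 43 = 197.
Hence |(2z^3 - 2z^2 + 3z - 3) − 212| ≤ 197|z − 5| < eps provided |z − 5| < eps/197.
Choosing delta = min(2, eps/197) ensures both conditions, hence |(2z^3 - 2z^2 + 3z - 3) − 212| < eps.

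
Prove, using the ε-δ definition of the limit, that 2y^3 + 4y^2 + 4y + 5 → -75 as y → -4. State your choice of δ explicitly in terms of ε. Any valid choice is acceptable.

Let ε > 0. We want δ > 0 such that 0 < |y + 4| < δ implies |(2y^3 + 4y^2 + 4y + 5) + 75| < ε.
(2y^3 + 4y^2 + 4y + 5) + 75 = 2y^3 + 4y^2 + 4y + 80 = (y + 4)(2y^2 - 4y + 20).
So |(2y^3 + 4y^2 + 4y + 5) + 75| = |y + 4|·|2y^2 - 4y + 20|.
Require δ ≤ 2. Then |y + 4| < 2 gives |y| < 6, and by the triangle inequality |2y^2 - 4y + 20| ≤ 2·6^2 + 4·6 + 20 = 116.
Hence |(2y^3 + 4y^2 + 4y + 5) + 75| ≤ 116|y + 4| < ε provided |y + 4| < ε/116.
Take δ = min(2, ε/116). Then 0 < |y + 4| < δ gives both |y + 4| < 2 and |y + 4| < ε/116, so |(2y^3 + 4y^2 + 4y + 5) + 75| < ε.

δ = min(2, ε/116)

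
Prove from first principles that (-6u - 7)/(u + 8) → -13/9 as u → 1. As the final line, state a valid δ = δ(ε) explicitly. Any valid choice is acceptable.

δ = min(9/2, (81/82)ε)

Let ε > 0. We want δ > 0 with 0 < |u − 1| < δ ⇒ |(-6u - 7)/(u + 8) + 13/9| < ε.
Combining over a common denominator, (-6u - 7)/(u + 8) + 13/9 = [(-6u - 7)·9 − (-13)·(u + 8)] / [9·(u + 8)] = -41(u − 1) / (9(u + 8)).
So |(-6u - 7)/(u + 8) + 13/9| = 41|u − 1| / (9·|u + 8|).
Restrict δ ≤ 9/2. Then |u − 1| < 9/2 gives |u + 8| = |(u − 1) + 9| ≥ 9 − 9/2 = 9/2.
Hence |(-6u - 7)/(u + 8) + 13/9| < 41|u − 1|/(9·(9/2)) = (82/81)|u − 1|, which is < ε once |u − 1| < (81/82)ε.
Take δ = min(9/2, (81/82)ε). Then 0 < |u − 1| < δ forces both bounds, so |(-6u - 7)/(u + 8) + 13/9| < ε.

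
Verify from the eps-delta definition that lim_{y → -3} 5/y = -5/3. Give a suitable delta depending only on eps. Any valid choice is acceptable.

delta = min(3/2, (9/10)eps)

Let eps > 0. We seek delta > 0 such that 0 < |y + 3| < delta implies |5/y + 5/3| < eps.
|5/y + 5/3| = 5·|-3 − y|/(3·|y|) = 5|y + 3|/(3|y|).
Require delta ≤ 3/2 so that |y| > 3 − 3/2 = 3/2, hence 3|y| > 9/2.
Then |5/y + 5/3| < 5|y + 3|/(9/2), which is < eps when |y + 3| < (9/10)eps.
Take delta = min(3/2, (9/10)eps). Then 0 < |y + 3| < delta gives both |y + 3| < 3/2 and |y + 3| < (9/10)eps, so |5/y + 5/3| < eps.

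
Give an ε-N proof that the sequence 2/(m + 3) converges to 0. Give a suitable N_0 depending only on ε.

N_0 = 2/ε

Let ε > 0 be given. For m ≥ 1, |2/(m + 3) − 0| = 2/(m + 3) ≤ 2/m.
We need 2/m < ε, i.e. m > 2/ε.
Take N_0 = 2/ε. If m > N_0 then |2/(m + 3)| ≤ 2/m < ε.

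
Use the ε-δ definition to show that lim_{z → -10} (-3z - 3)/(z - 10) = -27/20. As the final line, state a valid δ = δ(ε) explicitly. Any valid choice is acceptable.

δ = min(10, (200/33)ε)

Fix ε > 0. We want δ > 0 with 0 < |z + 10| < δ ⇒ |(-3z - 3)/(z - 10) + 27/20| < ε.
Combining over a common denominator, (-3z - 3)/(z - 10) + 27/20 = [(-3z - 3)·(-20) − 27·(z - 10)] / [(-20)·(z - 10)] = 33(z + 10) / ((-20)(z - 10)).
So |(-3z - 3)/(z - 10) + 27/20| = 33|z + 10| / (20·|z − 10|).
Require δ ≤ 10, so |z − 10| ≥ |-20| − |z + 10| > 20 − 10 = 10.
Hence |(-3z - 3)/(z - 10) + 27/20| < 33|z + 10|/(20·10) = (33/200)|z + 10|, which is < ε once |z + 10| < (200/33)ε.
Take δ = min(10, (200/33)ε). Then 0 < |z + 10| < δ forces both bounds, so |(-3z - 3)/(z - 10) + 27/20| < ε.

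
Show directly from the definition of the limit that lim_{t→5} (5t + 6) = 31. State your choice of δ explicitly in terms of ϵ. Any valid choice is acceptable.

Suppose ϵ > 0. We need δ > 0 so that 0 < |t − 5| < δ implies |(5t + 6) − 31| < ϵ.
|(5t + 6) − 31| = |5t - 25| = 5|t − 5|.
So 5|t − 5| < ϵ exactly when |t − 5| < ϵ/5.
Choosing δ = ϵ/5 gives |(5t + 6) − 31| = 5|t − 5| < ϵ whenever |t − 5| < δ.

δ = ϵ/5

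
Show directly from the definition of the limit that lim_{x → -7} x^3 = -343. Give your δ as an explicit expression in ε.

δ = min(1, ε/169)

Let ε > 0 be given. We seek δ > 0 with 0 < |x + 7| < δ ⇒ |x^3 + 343| < ε.
Factor: x^3 + 343 = (x + 7)(x^2 - 7x + 49), so |x^3 + 343| = |x + 7|·|x^2 - 7x + 49|.
Impose δ ≤ 1 so that |x| < 8; then |x^2 - 7x + 49| ≤ 169.
Hence |x^3 + 343| ≤ 169|x + 7|, which is < ε once |x + 7| < ε/169.
Take δ = min(1, ε/169). If 0 < |x + 7| < δ then both bounds hold and |x^3 + 343| ≤ 169|x + 7| < 169·(ε/169) = ε.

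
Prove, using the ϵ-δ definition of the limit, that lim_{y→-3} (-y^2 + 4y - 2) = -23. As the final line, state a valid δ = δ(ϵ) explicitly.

δ = min(1, ϵ/11)

Let ϵ > 0. We want δ > 0 such that 0 < |y + 3| < δ implies |(-y^2 + 4y - 2) + 23| < ϵ.
(-y^2 + 4y - 2) + 23 = -y^2 + 4y + 21 = (y + 3)(-y + 7).
So |(-y^2 + 4y - 2) + 23| = |y + 3|·|-y + 7|.
Require δ ≤ 1. Then |y + 3| < 1 gives |y| < 4, and by the triangle inequality |-y + 7| ≤ 4 + 7 = 11.
Hence |(-y^2 + 4y - 2) + 23| ≤ 11|y + 3| < ϵ provided |y + 3| < ϵ/11.
Choosing δ = min(1, ϵ/11) ensures both conditions, hence |(-y^2 + 4y - 2) + 23| < ϵ.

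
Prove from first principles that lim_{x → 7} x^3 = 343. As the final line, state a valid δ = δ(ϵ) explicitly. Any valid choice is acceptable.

δ = min(2, ϵ/193)

Suppose ϵ > 0. We seek δ > 0 with 0 < |x − 7| < δ ⇒ |x^3 − 343| < ϵ.
Factor: x^3 − 343 = (x − 7)(x^2 + 7x + 49), so |x^3 − 343| = |x − 7|·|x^2 + 7x + 49|.
Impose δ ≤ 2 so that |x| < 9; then |x^2 + 7x + 49| ≤ 193.
Hence |x^3 − 343| ≤ 193|x − 7|, which is < ϵ once |x − 7| < ϵ/193.
Take δ = min(2, ϵ/193). If 0 < |x − 7| < δ then both bounds hold and |x^3 − 343| ≤ 193|x − 7| < 193·(ϵ/193) = ϵ.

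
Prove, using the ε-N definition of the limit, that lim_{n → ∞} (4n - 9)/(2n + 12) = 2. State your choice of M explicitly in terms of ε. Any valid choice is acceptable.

M = (33/2)/ε

Let ε > 0. For n ≥ 1, |(4n - 9)/(2n + 12) − 2| = |-66|/(2(2n + 12)) = 66/(2(2n + 12)).
Since 2n + 12 ≥ 2n for n ≥ 1, this is ≤ 66/(2·2n) = (33/2)/n.
So |(4n - 9)/(2n + 12) − 2| < ε whenever n > (33/2)/ε.
Take M = (33/2)/ε. If n > M then |(4n - 9)/(2n + 12) − 2| ≤ (33/2)/n < ε.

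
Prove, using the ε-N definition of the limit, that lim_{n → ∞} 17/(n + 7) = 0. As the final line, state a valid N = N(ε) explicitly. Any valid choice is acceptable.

N = 17/ε

Suppose ε > 0. For n ≥ 1, |17/(n + 7) − 0| = 17/(n + 7) ≤ 17/n.
We need 17/n < ε, i.e. n > 17/ε.
Take N = 17/ε. If n > N then |17/(n + 7)| ≤ 17/n < ε.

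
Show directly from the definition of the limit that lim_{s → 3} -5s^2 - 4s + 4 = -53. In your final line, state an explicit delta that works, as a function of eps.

Let eps > 0. We want delta > 0 such that 0 < |s − 3| < delta implies |(-5s^2 - 4s + 4) + 53| < eps.
(-5s^2 - 4s + 4) + 53 = -5s^2 - 4s + 57 = (s − 3)(-5s - 19).
So |(-5s^2 - 4s + 4) + 53| = |s − 3|·|-5s - 19|.
Require delta ≤ 2. Then |s − 3| < 2 gives |s| < 5, and by the triangle inequality |-5s - 19| ≤ 5·5 + 19 = 44.
Hence |(-5s^2 - 4s + 4) + 53| ≤ 44|s − 3| < eps provided |s − 3| < eps/44.
Choosing delta = min(2, eps/44) ensures both conditions, hence |(-5s^2 - 4s + 4) + 53| < eps.

delta = min(2, eps/44)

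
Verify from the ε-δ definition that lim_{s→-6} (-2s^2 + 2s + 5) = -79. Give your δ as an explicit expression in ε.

δ = min(2, ε/30)

Let ε > 0. We want δ > 0 such that 0 < |s + 6| < δ implies |(-2s^2 + 2s + 5) + 79| < ε.
(-2s^2 + 2s + 5) + 79 = -2s^2 + 2s + 84 = (s + 6)(-2s + 14).
So |(-2s^2 + 2s + 5) + 79| = |s + 6|·|-2s + 14|.
Assume first that |s + 6| < 2, so |s| < 8. Then |-2s + 14| ≤ 2·8 + 14 = 30.
Hence |(-2s^2 + 2s + 5) + 79| ≤ 30|s + 6| < ε provided |s + 6| < ε/30.
Take δ = min(2, ε/30). Then 0 < |s + 6| < δ gives both |s + 6| < 2 and |s + 6| < ε/30, so |(-2s^2 + 2s + 5) + 79| < ε.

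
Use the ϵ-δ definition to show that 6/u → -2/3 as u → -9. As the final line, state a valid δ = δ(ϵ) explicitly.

δ = min(9/2, (27/4)ϵ)

Let ϵ > 0. We seek δ > 0 such that 0 < |u + 9| < δ implies |6/u + 2/3| < ϵ.
|6/u + 2/3| = 6·|-9 − u|/(9·|u|) = 6|u + 9|/(9|u|).
Require δ ≤ 9/2 so that |u| > 9 − 9/2 = 9/2, hence 9|u| > 81/2.
Then |6/u + 2/3| < 6|u + 9|/(81/2), which is < ϵ when |u + 9| < (27/4)ϵ.
Take δ = min(9/2, (27/4)ϵ). Then 0 < |u + 9| < δ gives both |u + 9| < 9/2 and |u + 9| < (27/4)ϵ, so |6/u + 2/3| < ϵ.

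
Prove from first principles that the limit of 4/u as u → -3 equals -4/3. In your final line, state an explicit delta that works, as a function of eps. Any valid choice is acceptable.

delta = min(3/2, (9/8)eps)

Fix eps > 0. We seek delta > 0 such that 0 < |u + 3| < delta implies |4/u + 4/3| < eps.
|4/u + 4/3| = 4·|-3 − u|/(3·|u|) = 4|u + 3|/(3|u|).
Require delta ≤ 3/2 so that |u| > 3 − 3/2 = 3/2, hence 3|u| > 9/2.
Then |4/u + 4/3| < 4|u + 3|/(9/2), which is < eps when |u + 3| < (9/8)eps.
Take delta = min(3/2, (9/8)eps). Then 0 < |u + 3| < delta gives both |u + 3| < 3/2 and |u + 3| < (9/8)eps, so |4/u + 4/3| < eps.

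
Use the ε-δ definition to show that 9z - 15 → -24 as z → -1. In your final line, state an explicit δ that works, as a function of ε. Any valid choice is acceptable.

δ = ε/9

Suppose ε > 0. We need δ > 0 so that 0 < |z + 1| < δ implies |(9z - 15) + 24| < ε.
Since (9z - 15) + 24 = 9(z + 1), we have |(9z - 15) + 24| = 9|z + 1|.
So 9|z + 1| < ε exactly when |z + 1| < ε/9.
Take δ = ε/9. If 0 < |z + 1| < δ then |(9z - 15) + 24| = 9|z + 1| < 9·(ε/9) = ε.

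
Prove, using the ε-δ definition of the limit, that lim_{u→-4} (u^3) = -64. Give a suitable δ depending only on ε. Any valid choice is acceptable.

δ = min(1, ε/61)

Let ε > 0 be given. We seek δ > 0 with 0 < |u + 4| < δ ⇒ |u^3 + 64| < ε.
Factor: u^3 + 64 = (u + 4)(u^2 - 4u + 16), so |u^3 + 64| = |u + 4|·|u^2 - 4u + 16|.
Impose δ ≤ 1 so that |u| < 5; then |u^2 - 4u + 16| ≤ 61.
Hence |u^3 + 64| ≤ 61|u + 4|, which is < ε once |u + 4| < ε/61.
Take δ = min(1, ε/61). If 0 < |u + 4| < δ then both bounds hold and |u^3 + 64| ≤ 61|u + 4| < 61·(ε/61) = ε.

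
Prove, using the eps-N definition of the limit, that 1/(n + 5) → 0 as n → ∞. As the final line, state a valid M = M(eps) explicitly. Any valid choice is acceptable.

M = 1/eps

Let eps > 0 be given. For n ≥ 1, |1/(n + 5) − 0| = 1/(n + 5) ≤ 1/n.
We need 1/n < eps, i.e. n > 1/eps.
Take M = 1/eps. If n > M then |1/(n + 5)| ≤ 1/n < eps.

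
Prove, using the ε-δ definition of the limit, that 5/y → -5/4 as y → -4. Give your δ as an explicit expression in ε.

δ = min(2, (8/5)ε)

Fix ε > 0. We seek δ > 0 such that 0 < |y + 4| < δ implies |5/y + 5/4| < ε.
|5/y + 5/4| = 5·|-4 − y|/(4·|y|) = 5|y + 4|/(4|y|).
Restrict δ ≤ 2. Then |y + 4| < 2 gives |y| > 2, so 4|y| > 8.
Then |5/y + 5/4| < 5|y + 4|/8, which is < ε when |y + 4| < (8/5)ε.
Take δ = min(2, (8/5)ε). Then 0 < |y + 4| < δ gives both |y + 4| < 2 and |y + 4| < (8/5)ε, so |5/y + 5/4| < ε.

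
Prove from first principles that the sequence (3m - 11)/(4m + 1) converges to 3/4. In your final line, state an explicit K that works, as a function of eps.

K = (47/16)/eps

Fix eps > 0. For m ≥ 1, |(3m - 11)/(4m + 1) − (3/4)| = |-47|/(4(4m + 1)) = 47/(4(4m + 1)).
Since 4m + 1 ≥ 4m for m ≥ 1, this is ≤ 47/(4·4m) = (47/16)/m.
So |(3m - 11)/(4m + 1) − (3/4)| < eps whenever m > (47/16)/eps.
Take K = (47/16)/eps. If m > K then |(3m - 11)/(4m + 1) − (3/4)| ≤ (47/16)/m < eps.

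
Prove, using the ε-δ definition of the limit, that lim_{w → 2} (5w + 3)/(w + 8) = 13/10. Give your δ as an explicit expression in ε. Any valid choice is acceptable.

δ = min(5, (50/37)ε)

Suppose ε > 0. We want δ > 0 with 0 < |w − 2| < δ ⇒ |(5w + 3)/(w + 8) − (13/10)| < ε.
Combining over a common denominator, (5w + 3)/(w + 8) − (13/10) = [(5w + 3)·10 − 13·(w + 8)] / [10·(w + 8)] = 37(w − 2) / (10(w + 8)).
So |(5w + 3)/(w + 8) − (13/10)| = 37|w − 2| / (10·|w + 8|).
Require δ ≤ 5, so |w + 8| ≥ |10| − |w − 2| > 10 − 5 = 5.
Hence |(5w + 3)/(w + 8) − (13/10)| < 37|w − 2|/(10·5) = (37/50)|w − 2|, which is < ε once |w − 2| < (50/37)ε.
Take δ = min(5, (50/37)ε). Then 0 < |w − 2| < δ forces both bounds, so |(5w + 3)/(w + 8) − (13/10)| < ε.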